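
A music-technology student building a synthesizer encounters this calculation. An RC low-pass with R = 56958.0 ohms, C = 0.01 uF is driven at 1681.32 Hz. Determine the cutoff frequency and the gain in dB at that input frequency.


Step 1 — cutoff frequency:
fc = 1 / (2*pi*R*C)
C = 0.01 uF = 1e-08 F
fc = 1 / (2*pi*56958.0*1e-08)
   = 279.425 Hz

Step 2 — magnitude at f = 1681.32 Hz:
|H(f)| = 1 / sqrt(1 + (f/fc)^2)
f/fc = 1681.32 / 279.425 = 6.017071
|H| = 1 / sqrt(1 + 36.205143) = 0.1639451
|H|_dB = 20*log10(0.1639451) = -15.71 dB

fc = 279.425 Hz; |H(1681.32 Hz)| = -15.71 dB


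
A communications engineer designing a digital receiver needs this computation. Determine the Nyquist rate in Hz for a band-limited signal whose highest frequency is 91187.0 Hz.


The Nyquist rate is twice the maximum frequency component.
fs_min = 2 * fmax
      = 2 * 91187.0
      = 182374.0 Hz

182374.0


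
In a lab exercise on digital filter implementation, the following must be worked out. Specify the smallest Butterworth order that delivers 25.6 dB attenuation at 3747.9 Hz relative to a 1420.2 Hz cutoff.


Butterworth filter order formula:
n = log10(10^(A/10) - 1) / (2 * log10(f_stop/f_pass))
10^(25.6/10) - 1 = 362.0781
f_stop/f_pass = 3747.9 / 1420.2 = 2.639
n = 3.0358 -> ceil = 4

4


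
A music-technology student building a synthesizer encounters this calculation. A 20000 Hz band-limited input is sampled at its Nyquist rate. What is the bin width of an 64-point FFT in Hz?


Step 1 — Nyquist sampling rate:
fs = 2 * fmax = 2 * 20000 = 40000 Hz

Step 2 — DFT bin spacing:
df = fs / N = 40000 / 64 = 625.0 Hz

625.0 Hz


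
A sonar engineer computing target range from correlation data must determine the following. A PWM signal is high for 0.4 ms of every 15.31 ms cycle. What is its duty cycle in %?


Duty cycle as a percentage:
DC = (t_on / T) * 100
   = (0.4 / 15.31) * 100
   = 0.026127 * 100
   = 2.61 %

2.61 %


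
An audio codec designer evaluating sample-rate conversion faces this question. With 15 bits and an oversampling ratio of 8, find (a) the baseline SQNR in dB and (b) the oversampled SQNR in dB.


Step 1 — baseline SQNR at Nyquist:
SQNR_base = 6.02*N + 1.76
          = 6.02*15 + 1.76
          = 92.06 dB

Step 2 — oversampling processing gain:
G = 10*log10(OSR) = 10*log10(8) = 9.03 dB

Step 3 — total:
SQNR_total = 92.06 + 9.03 = 101.09 dB

Base SQNR = 92.06 dB; oversampled SQNR = 101.09 dB


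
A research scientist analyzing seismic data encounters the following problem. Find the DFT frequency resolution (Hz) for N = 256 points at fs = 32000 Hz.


DFT frequency resolution:
df = fs / N
   = 32000 / 256
   = 125.0 Hz

125.0 Hz


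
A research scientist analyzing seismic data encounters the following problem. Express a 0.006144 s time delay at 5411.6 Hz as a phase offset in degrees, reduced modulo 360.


Phase shift from frequency and time delay:
phi = 360 * f * t_delay
    = 360 * 5411.6 * 0.006144
    = 11969.59 degrees
    mod 360 = 89.59 degrees

89.59 degrees


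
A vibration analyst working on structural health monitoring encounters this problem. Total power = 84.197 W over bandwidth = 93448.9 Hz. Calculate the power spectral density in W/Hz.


Power spectral density:
PSD = P / BW
    = 84.197 / 93448.9
    = 0.000901 W/Hz

0.000901 W/Hz


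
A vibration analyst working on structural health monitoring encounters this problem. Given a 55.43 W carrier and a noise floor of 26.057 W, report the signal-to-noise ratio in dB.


SNR in decibels:
SNR = 10 * log10(Ps / Pn)
    = 10 * log10(55.43 / 26.057)
    = 10 * log10(2.1273)
    = 10 * 0.3278
    = 3.28 dB

3.28 dB


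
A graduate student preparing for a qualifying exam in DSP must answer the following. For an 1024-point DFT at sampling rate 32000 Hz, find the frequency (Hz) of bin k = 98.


Frequency of DFT bin k:
f_k = k * fs / N
    = 98 * 32000 / 1024
    = 3136000 / 1024
    = 3062.5 Hz

3062.5 Hz


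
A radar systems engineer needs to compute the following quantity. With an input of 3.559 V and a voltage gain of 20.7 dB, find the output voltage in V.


Output voltage from dB gain:
V_out = V_in * 10^(gain_dB / 20)
      = 3.559 * 10^(20.7 / 20)
      = 3.559 * 10.839269
      = 38.577 V

38.577 V


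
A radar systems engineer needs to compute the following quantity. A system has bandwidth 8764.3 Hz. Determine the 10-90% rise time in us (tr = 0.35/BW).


Rise time from bandwidth relationship:
tr = 0.35 / BW
   = 0.35 / 8764.3
   = 3.993473523e-05 s
   = 39.9347 us

39.9347 us


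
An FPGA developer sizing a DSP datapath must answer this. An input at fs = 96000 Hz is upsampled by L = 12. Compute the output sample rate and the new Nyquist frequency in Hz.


Step 1 — output sample rate after interpolation by L:
fs_out = L * fs_in = 12 * 96000 = 1152000 Hz

Step 2 — Nyquist frequency of the output stream:
f_Nyq = fs_out / 2 = 1152000 / 2 = 576000.0 Hz

fs_out = 1152000 Hz; f_Nyquist = 576000.0 Hz


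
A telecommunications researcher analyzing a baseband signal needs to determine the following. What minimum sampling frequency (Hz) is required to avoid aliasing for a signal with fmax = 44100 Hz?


The Nyquist rate is twice the maximum frequency component.
fs_min = 2 * fmax
      = 2 * 44100
      = 88200 Hz

88200


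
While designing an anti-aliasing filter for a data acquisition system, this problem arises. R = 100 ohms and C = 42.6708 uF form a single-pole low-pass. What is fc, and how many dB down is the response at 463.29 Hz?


Step 1 — cutoff frequency:
fc = 1 / (2*pi*R*C)
C = 42.6708 uF = 4.26708e-05 F
fc = 1 / (2*pi*100*4.26708e-05)
   = 37.2983 Hz

Step 2 — magnitude at f = 463.29 Hz:
|H(f)| = 1 / sqrt(1 + (f/fc)^2)
f/fc = 463.29 / 37.2983 = 12.42121
|H| = 1 / sqrt(1 + 154.286458) = 0.0802478
|H|_dB = 20*log10(0.0802478) = -21.91 dB

fc = 37.2983 Hz; |H(463.29 Hz)| = -21.91 dB


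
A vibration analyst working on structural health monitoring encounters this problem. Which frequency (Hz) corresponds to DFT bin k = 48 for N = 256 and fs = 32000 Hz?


Frequency of DFT bin k:
f_k = k * fs / N
    = 48 * 32000 / 256
    = 1536000 / 256
    = 6000.0 Hz

6000.0 Hz


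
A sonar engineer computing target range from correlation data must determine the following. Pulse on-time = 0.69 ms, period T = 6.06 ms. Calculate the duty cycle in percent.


Duty cycle as a percentage:
DC = (t_on / T) * 100
   = (0.69 / 6.06) * 100
   = 0.113861 * 100
   = 11.39 %

11.39 %


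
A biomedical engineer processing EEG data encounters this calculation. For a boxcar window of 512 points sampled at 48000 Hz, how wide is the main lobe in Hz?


Main lobe width for a rectangular window:
Width = 2 * fs / N
      = 2 * 48000 / 512
      = 96000 / 512
      = 187.5 Hz

187.5 Hz


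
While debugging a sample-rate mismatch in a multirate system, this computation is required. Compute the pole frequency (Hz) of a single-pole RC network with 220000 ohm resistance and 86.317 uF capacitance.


Cutoff frequency of a first-order RC filter:
fc = 1 / (2 * pi * R * C)
C = 86.317 uF = 8.6317e-05 F
fc = 1 / (2 * pi * 220000 * 8.6317e-05)
   = 1 / 119.31605535516
   = 0.008381 Hz

0.008381 Hz


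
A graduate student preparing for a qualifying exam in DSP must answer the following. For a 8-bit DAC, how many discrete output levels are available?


Number of quantization levels = 2^N
= 2^8
= 256

256


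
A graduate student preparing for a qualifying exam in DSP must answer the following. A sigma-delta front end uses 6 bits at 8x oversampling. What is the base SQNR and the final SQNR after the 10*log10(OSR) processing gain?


Step 1 — baseline SQNR at Nyquist:
SQNR_base = 6.02*N + 1.76
          = 6.02*6 + 1.76
          = 37.88 dB

Step 2 — oversampling processing gain:
G = 10*log10(OSR) = 10*log10(8) = 9.03 dB

Step 3 — total:
SQNR_total = 37.88 + 9.03 = 46.91 dB

Base SQNR = 37.88 dB; oversampled SQNR = 46.91 dB


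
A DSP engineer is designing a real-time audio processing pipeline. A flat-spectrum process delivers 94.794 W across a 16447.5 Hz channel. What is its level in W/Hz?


Power spectral density:
PSD = P / BW
    = 94.794 / 16447.5
    = 0.00576343 W/Hz

0.00576343 W/Hz


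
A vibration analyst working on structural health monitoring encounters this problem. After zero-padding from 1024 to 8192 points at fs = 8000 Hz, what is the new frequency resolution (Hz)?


Frequency resolution after zero-padding:
N_padded = 1024 * 8 = 8192
df = fs / N_padded
   = 8000 / 8192
   = 0.9766 Hz

0.9766 Hz


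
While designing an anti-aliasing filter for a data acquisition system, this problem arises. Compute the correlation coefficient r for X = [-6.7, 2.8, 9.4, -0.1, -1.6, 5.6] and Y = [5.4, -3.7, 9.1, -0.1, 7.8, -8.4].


Pearson correlation coefficient (population):
r = cov(X,Y) / (std(X) * std(Y))
Mean X = 1.5667, Mean Y = 1.6833
Cov(X,Y) = -6.055556
Std(X) = 5.168709, Std(Y) = 6.325456
r = -0.1852

-0.1852


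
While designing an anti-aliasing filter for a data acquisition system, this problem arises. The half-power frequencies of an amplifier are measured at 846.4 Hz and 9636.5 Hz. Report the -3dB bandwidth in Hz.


Bandwidth is the difference of -3dB frequencies:
BW = f_high - f_low
   = 9636.5 - 846.4
   = 8790.1 Hz

8790.1 Hz


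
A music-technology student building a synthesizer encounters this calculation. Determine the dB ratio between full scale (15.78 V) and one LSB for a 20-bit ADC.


Dynamic range from full-scale to LSB:
V_min = V_max / 2^bits = 15.78 / 2^20
DR = 20 * log10(V_max / V_min)
   = 20 * log10(2^20)
   = 20 * 20 * log10(2)
   = 120.41 dB

120.41 dB


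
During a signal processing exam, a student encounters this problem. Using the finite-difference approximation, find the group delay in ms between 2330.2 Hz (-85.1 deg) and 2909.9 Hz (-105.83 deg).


Group delay from phase difference:
tau = -d(phi)/d(omega)
d(phi) = -20.73 deg = -0.361807 rad
d(omega) = 2*pi*(2909.9 - 2330.2) = 3642.3625 rad/s
tau = -(-0.361807) / 3642.3625
    = 0.0993 ms

0.0993 ms


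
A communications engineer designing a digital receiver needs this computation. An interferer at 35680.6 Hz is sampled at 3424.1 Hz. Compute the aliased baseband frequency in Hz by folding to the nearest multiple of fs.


Compute the nearest integer multiple of fs to the signal:
n = round(35680.6 / 3424.1) = 10
f_alias = |35680.6 - 10 * 3424.1|
        = |35680.6 - 34241.0|
        = 1439.6 Hz

1439.6


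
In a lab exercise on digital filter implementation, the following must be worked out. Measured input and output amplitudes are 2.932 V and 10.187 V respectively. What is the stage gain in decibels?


Voltage gain in dB:
G = 20 * log10(Vout / Vin)
  = 20 * log10(10.187 / 2.932)
  = 20 * log10(3.47442)
  = 20 * 0.540882
  = 10.82 dB

10.82 dB


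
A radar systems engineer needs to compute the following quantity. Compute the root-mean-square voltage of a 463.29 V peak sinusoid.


RMS voltage for a sinusoidal waveform:
V_rms = V_peak / sqrt(2)
      = 463.29 / 1.414214
      = 327.596 V

327.596 V


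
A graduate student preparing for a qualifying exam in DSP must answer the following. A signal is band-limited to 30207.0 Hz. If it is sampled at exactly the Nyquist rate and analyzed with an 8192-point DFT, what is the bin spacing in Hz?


Step 1 — Nyquist sampling rate:
fs = 2 * fmax = 2 * 30207.0 = 60414.0 Hz

Step 2 — DFT bin spacing:
df = fs / N = 60414.0 / 8192 = 7.3748 Hz

7.3748 Hz


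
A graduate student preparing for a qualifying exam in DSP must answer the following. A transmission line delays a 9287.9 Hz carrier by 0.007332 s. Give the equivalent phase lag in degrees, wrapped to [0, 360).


Phase shift from frequency and time delay:
phi = 360 * f * t_delay
    = 360 * 9287.9 * 0.007332
    = 24515.6 degrees
    mod 360 = 35.6 degrees

35.6 degrees


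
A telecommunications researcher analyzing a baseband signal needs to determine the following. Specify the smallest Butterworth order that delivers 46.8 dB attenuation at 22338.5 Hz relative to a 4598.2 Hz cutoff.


Butterworth filter order formula:
n = log10(10^(A/10) - 1) / (2 * log10(f_stop/f_pass))
10^(46.8/10) - 1 = 47862.0092
f_stop/f_pass = 22338.5 / 4598.2 = 4.8581
n = 3.4088 -> ceil = 4

4


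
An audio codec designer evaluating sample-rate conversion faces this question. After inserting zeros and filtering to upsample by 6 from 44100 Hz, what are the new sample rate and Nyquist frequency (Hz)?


Step 1 — output sample rate after interpolation by L:
fs_out = L * fs_in = 6 * 44100 = 264600 Hz

Step 2 — Nyquist frequency of the output stream:
f_Nyq = fs_out / 2 = 264600 / 2 = 132300.0 Hz

fs_out = 264600 Hz; f_Nyquist = 132300.0 Hz


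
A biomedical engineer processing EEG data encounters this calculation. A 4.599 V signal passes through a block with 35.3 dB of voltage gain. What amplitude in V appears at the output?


Output voltage from dB gain:
V_out = V_in * 10^(gain_dB / 20)
      = 4.599 * 10^(35.3 / 20)
      = 4.599 * 58.210322
      = 267.7093 V

267.7093 V


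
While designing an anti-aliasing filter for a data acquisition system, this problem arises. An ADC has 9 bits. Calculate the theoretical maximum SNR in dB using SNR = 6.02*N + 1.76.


Theoretical SNR for a full-scale sinusoid:
SNR = 6.02 * N + 1.76
    = 6.02 * 9 + 1.76
    = 54.18 + 1.76
    = 55.94 dB

55.94 dB


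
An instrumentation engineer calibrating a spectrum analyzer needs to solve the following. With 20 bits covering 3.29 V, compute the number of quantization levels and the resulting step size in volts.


Step 1 — number of quantization levels:
L = 2^N = 2^20 = 1048576

Step 2 — LSB step size:
delta = Vfs / L
      = 3.29 / 1048576
      = 3.14e-06 V

Levels = 1048576; step size = 3.14e-06 V


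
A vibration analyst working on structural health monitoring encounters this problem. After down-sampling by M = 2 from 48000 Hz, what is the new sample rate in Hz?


Decimation reduces the sample rate:
fs_out = fs_in / M
       = 48000 / 2
       = 24000.0 Hz

24000.0 Hz


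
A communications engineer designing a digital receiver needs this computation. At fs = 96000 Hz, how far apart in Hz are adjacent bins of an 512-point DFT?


DFT frequency resolution:
df = fs / N
   = 96000 / 512
   = 187.5 Hz

187.5 Hz


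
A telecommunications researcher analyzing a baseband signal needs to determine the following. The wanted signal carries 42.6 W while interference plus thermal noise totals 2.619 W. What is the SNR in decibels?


SNR in decibels:
SNR = 10 * log10(Ps / Pn)
    = 10 * log10(42.6 / 2.619)
    = 10 * log10(16.2658)
    = 10 * 1.2113
    = 12.11 dB

12.11 dB


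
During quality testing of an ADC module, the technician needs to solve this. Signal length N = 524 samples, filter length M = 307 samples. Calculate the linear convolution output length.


Linear convolution output length:
L = N + M - 1
  = 524 + 307 - 1
  = 830 samples

830


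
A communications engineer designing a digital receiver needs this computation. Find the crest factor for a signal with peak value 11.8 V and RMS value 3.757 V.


Crest factor is the ratio of peak to RMS:
CF = V_peak / V_rms
   = 11.8 / 3.757
   = 3.1408

3.1408


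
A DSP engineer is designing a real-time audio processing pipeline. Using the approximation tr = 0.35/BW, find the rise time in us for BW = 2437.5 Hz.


Rise time from bandwidth relationship:
tr = 0.35 / BW
   = 0.35 / 2437.5
   = 0.0001435897436 s
   = 143.5897 us

143.5897 us


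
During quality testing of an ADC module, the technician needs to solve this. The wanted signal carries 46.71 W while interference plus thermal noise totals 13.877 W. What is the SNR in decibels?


SNR in decibels:
SNR = 10 * log10(Ps / Pn)
    = 10 * log10(46.71 / 13.877)
    = 10 * log10(3.366)
    = 10 * 0.5271
    = 5.27 dB

5.27 dB


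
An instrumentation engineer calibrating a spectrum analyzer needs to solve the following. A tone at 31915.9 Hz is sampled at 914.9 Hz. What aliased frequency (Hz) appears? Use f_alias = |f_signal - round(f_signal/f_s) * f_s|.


Compute the nearest integer multiple of fs to the signal:
n = round(31915.9 / 914.9) = 35
f_alias = |31915.9 - 35 * 914.9|
        = |31915.9 - 32021.5|
        = 105.6 Hz

105.6


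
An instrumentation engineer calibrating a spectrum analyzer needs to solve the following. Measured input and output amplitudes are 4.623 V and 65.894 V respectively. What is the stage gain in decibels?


Voltage gain in dB:
G = 20 * log10(Vout / Vin)
  = 20 * log10(65.894 / 4.623)
  = 20 * log10(14.253515)
  = 20 * 1.153922
  = 23.08 dB

23.08 dB


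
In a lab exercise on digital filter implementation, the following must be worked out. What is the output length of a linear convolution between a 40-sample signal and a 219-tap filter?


Linear convolution output length:
L = N + M - 1
  = 40 + 219 - 1
  = 258 samples

258


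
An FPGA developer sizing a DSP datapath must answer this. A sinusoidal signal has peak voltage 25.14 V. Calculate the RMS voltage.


RMS voltage for a sinusoidal waveform:
V_rms = V_peak / sqrt(2)
      = 25.14 / 1.414214
      = 17.777 V

17.777 V


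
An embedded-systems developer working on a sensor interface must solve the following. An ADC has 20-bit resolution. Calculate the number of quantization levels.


Number of quantization levels = 2^N
= 2^20
= 1048576

1048576


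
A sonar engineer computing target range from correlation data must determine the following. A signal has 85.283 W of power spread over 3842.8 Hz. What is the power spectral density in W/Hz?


Power spectral density:
PSD = P / BW
    = 85.283 / 3842.8
    = 0.02219293 W/Hz

0.02219293 W/Hz


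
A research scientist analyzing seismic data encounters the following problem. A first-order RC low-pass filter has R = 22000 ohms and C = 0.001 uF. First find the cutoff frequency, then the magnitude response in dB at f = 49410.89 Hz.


Step 1 — cutoff frequency:
fc = 1 / (2*pi*R*C)
C = 0.001 uF = 1e-09 F
fc = 1 / (2*pi*22000*1e-09)
   = 7234.316 Hz

Step 2 — magnitude at f = 49410.89 Hz:
|H(f)| = 1 / sqrt(1 + (f/fc)^2)
f/fc = 49410.89 / 7234.316 = 6.830071
|H| = 1 / sqrt(1 + 46.64987) = 0.1448669
|H|_dB = 20*log10(0.1448669) = -16.78 dB

fc = 7234.316 Hz; |H(49410.89 Hz)| = -16.78 dB


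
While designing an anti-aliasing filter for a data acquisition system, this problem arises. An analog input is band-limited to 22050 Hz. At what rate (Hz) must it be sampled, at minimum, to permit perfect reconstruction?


The Nyquist rate is twice the maximum frequency component.
fs_min = 2 * fmax
      = 2 * 22050
      = 44100 Hz

44100


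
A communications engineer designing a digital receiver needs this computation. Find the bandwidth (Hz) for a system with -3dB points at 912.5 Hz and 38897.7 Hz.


Bandwidth is the difference of -3dB frequencies:
BW = f_high - f_low
   = 38897.7 - 912.5
   = 37985.2 Hz

37985.2 Hz


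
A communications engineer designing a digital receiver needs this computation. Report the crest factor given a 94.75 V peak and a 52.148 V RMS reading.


Crest factor is the ratio of peak to RMS:
CF = V_peak / V_rms
   = 94.75 / 52.148
   = 1.8169

1.8169


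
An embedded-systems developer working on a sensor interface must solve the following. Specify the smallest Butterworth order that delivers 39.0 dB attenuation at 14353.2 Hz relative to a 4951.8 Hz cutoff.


Butterworth filter order formula:
n = log10(10^(A/10) - 1) / (2 * log10(f_stop/f_pass))
10^(39.0/10) - 1 = 7942.2823
f_stop/f_pass = 14353.2 / 4951.8 = 2.8986
n = 4.219 -> ceil = 5

5


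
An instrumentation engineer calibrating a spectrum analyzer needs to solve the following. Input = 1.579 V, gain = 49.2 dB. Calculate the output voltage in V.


Output voltage from dB gain:
V_out = V_in * 10^(gain_dB / 20)
      = 1.579 * 10^(49.2 / 20)
      = 1.579 * 288.40315
      = 455.3886 V

455.3886 V


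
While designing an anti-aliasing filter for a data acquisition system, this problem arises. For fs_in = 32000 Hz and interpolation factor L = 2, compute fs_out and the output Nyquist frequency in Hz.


Step 1 — output sample rate after interpolation by L:
fs_out = L * fs_in = 2 * 32000 = 64000 Hz

Step 2 — Nyquist frequency of the output stream:
f_Nyq = fs_out / 2 = 64000 / 2 = 32000.0 Hz

fs_out = 64000 Hz; f_Nyquist = 32000.0 Hz


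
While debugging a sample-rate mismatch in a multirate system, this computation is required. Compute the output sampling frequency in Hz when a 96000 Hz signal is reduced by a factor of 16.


Decimation reduces the sample rate:
fs_out = fs_in / M
       = 96000 / 16
       = 6000.0 Hz

6000.0 Hz


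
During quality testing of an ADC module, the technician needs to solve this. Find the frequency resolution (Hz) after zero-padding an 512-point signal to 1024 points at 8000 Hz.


Frequency resolution after zero-padding:
N_padded = 512 * 2 = 1024
df = fs / N_padded
   = 8000 / 1024
   = 7.8125 Hz

7.8125 Hz


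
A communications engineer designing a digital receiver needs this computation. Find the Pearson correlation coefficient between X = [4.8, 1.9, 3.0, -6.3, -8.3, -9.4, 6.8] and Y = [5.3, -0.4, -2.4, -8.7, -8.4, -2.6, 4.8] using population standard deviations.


Pearson correlation coefficient (population):
r = cov(X,Y) / (std(X) * std(Y))
Mean X = -1.0714, Mean Y = -1.7714
Cov(X,Y) = 26.543469
Std(X) = 6.219718, Std(Y) = 5.183687
r = 0.8233

0.8233


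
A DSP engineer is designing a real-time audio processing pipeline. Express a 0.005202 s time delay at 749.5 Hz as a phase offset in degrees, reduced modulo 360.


Phase shift from frequency and time delay:
phi = 360 * f * t_delay
    = 360 * 749.5 * 0.005202
    = 1403.6 degrees
    mod 360 = 323.6 degrees

323.6 degrees


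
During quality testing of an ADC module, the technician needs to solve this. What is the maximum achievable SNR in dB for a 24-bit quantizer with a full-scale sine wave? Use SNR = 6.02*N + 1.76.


Theoretical SNR for a full-scale sinusoid:
SNR = 6.02 * N + 1.76
    = 6.02 * 24 + 1.76
    = 144.48 + 1.76
    = 146.24 dB

146.24 dB


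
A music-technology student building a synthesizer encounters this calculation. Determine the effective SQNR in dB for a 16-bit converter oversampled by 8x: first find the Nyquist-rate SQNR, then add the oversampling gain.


Step 1 — baseline SQNR at Nyquist:
SQNR_base = 6.02*N + 1.76
          = 6.02*16 + 1.76
          = 98.08 dB

Step 2 — oversampling processing gain:
G = 10*log10(OSR) = 10*log10(8) = 9.03 dB

Step 3 — total:
SQNR_total = 98.08 + 9.03 = 107.11 dB

Base SQNR = 98.08 dB; oversampled SQNR = 107.11 dB


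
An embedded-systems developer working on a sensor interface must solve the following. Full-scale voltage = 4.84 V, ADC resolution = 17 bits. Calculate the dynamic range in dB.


Dynamic range from full-scale to LSB:
V_min = V_max / 2^bits = 4.84 / 2^17
DR = 20 * log10(V_max / V_min)
   = 20 * log10(2^17)
   = 20 * 17 * log10(2)
   = 102.35 dB

102.35 dB


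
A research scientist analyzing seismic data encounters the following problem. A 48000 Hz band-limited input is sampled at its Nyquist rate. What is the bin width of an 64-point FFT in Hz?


Step 1 — Nyquist sampling rate:
fs = 2 * fmax = 2 * 48000 = 96000 Hz

Step 2 — DFT bin spacing:
df = fs / N = 96000 / 64 = 1500.0 Hz

1500.0 Hz


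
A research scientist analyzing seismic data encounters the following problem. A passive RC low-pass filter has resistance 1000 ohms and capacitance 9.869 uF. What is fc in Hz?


Cutoff frequency of a first-order RC filter:
fc = 1 / (2 * pi * R * C)
C = 9.869 uF = 9.869e-06 F
fc = 1 / (2 * pi * 1000 * 9.869e-06)
   = 1 / 0.062008755796555
   = 16.126755 Hz

16.126755 Hz


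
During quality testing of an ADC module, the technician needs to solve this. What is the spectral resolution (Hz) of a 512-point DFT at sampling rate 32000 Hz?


DFT frequency resolution:
df = fs / N
   = 32000 / 512
   = 62.5 Hz

62.5 Hz


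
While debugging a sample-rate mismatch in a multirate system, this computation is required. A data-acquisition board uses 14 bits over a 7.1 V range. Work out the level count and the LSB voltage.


Step 1 — number of quantization levels:
L = 2^N = 2^14 = 16384

Step 2 — LSB step size:
delta = Vfs / L
      = 7.1 / 16384
      = 0.00043335 V

Levels = 16384; step size = 0.00043335 V


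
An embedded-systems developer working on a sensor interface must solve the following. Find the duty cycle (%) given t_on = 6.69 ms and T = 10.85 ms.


Duty cycle as a percentage:
DC = (t_on / T) * 100
   = (6.69 / 10.85) * 100
   = 0.61659 * 100
   = 61.66 %

61.66 %


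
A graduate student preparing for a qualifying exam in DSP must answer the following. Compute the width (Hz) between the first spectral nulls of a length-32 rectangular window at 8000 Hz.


Main lobe width for a rectangular window:
Width = 2 * fs / N
      = 2 * 8000 / 32
      = 16000 / 32
      = 500.0 Hz

500.0 Hz


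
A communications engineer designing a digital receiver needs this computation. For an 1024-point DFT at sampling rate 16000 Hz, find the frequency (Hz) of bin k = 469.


Frequency of DFT bin k:
f_k = k * fs / N
    = 469 * 16000 / 1024
    = 7504000 / 1024
    = 7328.125 Hz

7328.125 Hz


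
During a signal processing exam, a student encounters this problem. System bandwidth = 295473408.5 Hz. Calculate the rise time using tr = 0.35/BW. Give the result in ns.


Rise time from bandwidth relationship:
tr = 0.35 / BW
   = 0.35 / 295473408.5
   = 1.184539759e-09 s
   = 1.1845 ns

1.1845 ns


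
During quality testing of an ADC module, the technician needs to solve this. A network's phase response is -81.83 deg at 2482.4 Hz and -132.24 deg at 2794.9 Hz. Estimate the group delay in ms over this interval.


Group delay from phase difference:
tau = -d(phi)/d(omega)
d(phi) = -50.41 deg = -0.87982 rad
d(omega) = 2*pi*(2794.9 - 2482.4) = 1963.4954 rad/s
tau = -(-0.87982) / 1963.4954
    = 0.4481 ms

0.4481 ms


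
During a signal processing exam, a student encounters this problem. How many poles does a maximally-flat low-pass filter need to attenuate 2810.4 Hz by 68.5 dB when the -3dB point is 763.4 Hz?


Butterworth filter order formula:
n = log10(10^(A/10) - 1) / (2 * log10(f_stop/f_pass))
10^(68.5/10) - 1 = 7079456.8438
f_stop/f_pass = 2810.4 / 763.4 = 3.6814
n = 6.0511 -> ceil = 7

7


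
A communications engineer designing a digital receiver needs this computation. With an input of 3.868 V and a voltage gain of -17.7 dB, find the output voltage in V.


Output voltage from dB gain:
V_out = V_in * 10^(gain_dB / 20)
      = 3.868 * 10^(-17.7 / 20)
      = 3.868 * 0.130317
      = 0.5041 V

0.5041 V


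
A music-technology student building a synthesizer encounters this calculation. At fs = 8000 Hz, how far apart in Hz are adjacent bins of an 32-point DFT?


DFT frequency resolution:
df = fs / N
   = 8000 / 32
   = 250.0 Hz

250.0 Hz


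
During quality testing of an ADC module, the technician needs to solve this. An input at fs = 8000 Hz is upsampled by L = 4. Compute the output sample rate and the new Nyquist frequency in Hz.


Step 1 — output sample rate after interpolation by L:
fs_out = L * fs_in = 4 * 8000 = 32000 Hz

Step 2 — Nyquist frequency of the output stream:
f_Nyq = fs_out / 2 = 32000 / 2 = 16000.0 Hz

fs_out = 32000 Hz; f_Nyquist = 16000.0 Hz


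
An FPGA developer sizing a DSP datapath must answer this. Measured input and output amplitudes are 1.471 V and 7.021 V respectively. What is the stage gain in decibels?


Voltage gain in dB:
G = 20 * log10(Vout / Vin)
  = 20 * log10(7.021 / 1.471)
  = 20 * log10(4.772944)
  = 20 * 0.678786
  = 13.58 dB

13.58 dB


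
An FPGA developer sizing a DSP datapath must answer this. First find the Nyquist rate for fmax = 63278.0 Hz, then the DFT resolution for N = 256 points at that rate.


Step 1 — Nyquist sampling rate:
fs = 2 * fmax = 2 * 63278.0 = 126556.0 Hz

Step 2 — DFT bin spacing:
df = fs / N = 126556.0 / 256 = 494.3594 Hz

494.3594 Hz


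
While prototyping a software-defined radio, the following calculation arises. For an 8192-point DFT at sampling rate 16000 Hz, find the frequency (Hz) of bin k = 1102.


Frequency of DFT bin k:
f_k = k * fs / N
    = 1102 * 16000 / 8192
    = 17632000 / 8192
    = 2152.344 Hz

2152.344 Hz


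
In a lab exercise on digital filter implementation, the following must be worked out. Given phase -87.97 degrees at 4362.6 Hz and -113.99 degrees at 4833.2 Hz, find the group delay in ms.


Group delay from phase difference:
tau = -d(phi)/d(omega)
d(phi) = -26.02 deg = -0.454135 rad
d(omega) = 2*pi*(4833.2 - 4362.6) = 2956.867 rad/s
tau = -(-0.454135) / 2956.867
    = 0.1536 ms

0.1536 ms


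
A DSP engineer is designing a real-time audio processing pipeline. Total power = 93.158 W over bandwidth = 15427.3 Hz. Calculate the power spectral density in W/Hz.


Power spectral density:
PSD = P / BW
    = 93.158 / 15427.3
    = 0.00603852 W/Hz

0.00603852 W/Hz


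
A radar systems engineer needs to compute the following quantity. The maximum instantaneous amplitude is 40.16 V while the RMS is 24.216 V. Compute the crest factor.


Crest factor is the ratio of peak to RMS:
CF = V_peak / V_rms
   = 40.16 / 24.216
   = 1.6584

1.6584


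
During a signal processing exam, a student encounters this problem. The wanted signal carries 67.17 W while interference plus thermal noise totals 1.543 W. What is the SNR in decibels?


SNR in decibels:
SNR = 10 * log10(Ps / Pn)
    = 10 * log10(67.17 / 1.543)
    = 10 * log10(43.5321)
    = 10 * 1.6388
    = 16.39 dB

16.39 dB


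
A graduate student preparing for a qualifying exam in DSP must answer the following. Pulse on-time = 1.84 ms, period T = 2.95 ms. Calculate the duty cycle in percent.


Duty cycle as a percentage:
DC = (t_on / T) * 100
   = (1.84 / 2.95) * 100
   = 0.623729 * 100
   = 62.37 %

62.37 %


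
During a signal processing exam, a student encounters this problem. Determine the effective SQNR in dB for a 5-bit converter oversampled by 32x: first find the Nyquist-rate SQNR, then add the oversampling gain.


Step 1 — baseline SQNR at Nyquist:
SQNR_base = 6.02*N + 1.76
          = 6.02*5 + 1.76
          = 31.86 dB

Step 2 — oversampling processing gain:
G = 10*log10(OSR) = 10*log10(32) = 15.05 dB

Step 3 — total:
SQNR_total = 31.86 + 15.05 = 46.91 dB

Base SQNR = 31.86 dB; oversampled SQNR = 46.91 dB


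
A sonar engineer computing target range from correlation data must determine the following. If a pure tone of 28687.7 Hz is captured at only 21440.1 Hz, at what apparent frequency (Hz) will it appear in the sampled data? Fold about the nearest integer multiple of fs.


Compute the nearest integer multiple of fs to the signal:
n = round(28687.7 / 21440.1) = 1
f_alias = |28687.7 - 1 * 21440.1|
        = |28687.7 - 21440.1|
        = 7247.6 Hz

7247.6


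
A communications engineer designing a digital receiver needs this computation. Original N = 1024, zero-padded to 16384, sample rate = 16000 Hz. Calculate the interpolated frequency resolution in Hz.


Frequency resolution after zero-padding:
N_padded = 1024 * 16 = 16384
df = fs / N_padded
   = 16000 / 16384
   = 0.9766 Hz

0.9766 Hz


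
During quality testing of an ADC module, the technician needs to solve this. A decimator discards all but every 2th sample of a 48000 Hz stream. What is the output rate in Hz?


Decimation reduces the sample rate:
fs_out = fs_in / M
       = 48000 / 2
       = 24000.0 Hz

24000.0 Hz


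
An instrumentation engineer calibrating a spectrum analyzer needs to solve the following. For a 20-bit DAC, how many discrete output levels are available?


Number of quantization levels = 2^N
= 2^20
= 1048576

1048576


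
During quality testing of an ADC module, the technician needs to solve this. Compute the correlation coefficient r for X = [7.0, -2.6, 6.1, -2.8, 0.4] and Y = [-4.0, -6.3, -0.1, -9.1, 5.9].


Pearson correlation coefficient (population):
r = cov(X,Y) / (std(X) * std(Y))
Mean X = 1.62, Mean Y = -2.72
Cov(X,Y) = 7.5284
Std(X) = 4.191611, Std(Y) = 5.221647
r = 0.344

0.344


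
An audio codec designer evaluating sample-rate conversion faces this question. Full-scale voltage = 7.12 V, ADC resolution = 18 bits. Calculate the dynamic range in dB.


Dynamic range from full-scale to LSB:
V_min = V_max / 2^bits = 7.12 / 2^18
DR = 20 * log10(V_max / V_min)
   = 20 * log10(2^18)
   = 20 * 18 * log10(2)
   = 108.37 dB

108.37 dB


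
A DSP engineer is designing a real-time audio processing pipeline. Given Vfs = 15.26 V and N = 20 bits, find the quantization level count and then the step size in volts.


Step 1 — number of quantization levels:
L = 2^N = 2^20 = 1048576

Step 2 — LSB step size:
delta = Vfs / L
      = 15.26 / 1048576
      = 1.455e-05 V

Levels = 1048576; step size = 1.455e-05 V


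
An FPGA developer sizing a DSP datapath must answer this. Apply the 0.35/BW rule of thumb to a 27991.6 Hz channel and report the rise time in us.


Rise time from bandwidth relationship:
tr = 0.35 / BW
   = 0.35 / 27991.6
   = 1.250375113e-05 s
   = 12.5038 us

12.5038 us


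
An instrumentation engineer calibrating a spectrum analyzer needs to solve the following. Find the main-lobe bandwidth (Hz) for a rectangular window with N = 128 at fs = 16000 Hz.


Main lobe width for a rectangular window:
Width = 2 * fs / N
      = 2 * 16000 / 128
      = 32000 / 128
      = 250.0 Hz

250.0 Hz


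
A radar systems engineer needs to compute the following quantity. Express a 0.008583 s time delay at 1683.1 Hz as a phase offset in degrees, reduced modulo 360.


Phase shift from frequency and time delay:
phi = 360 * f * t_delay
    = 360 * 1683.1 * 0.008583
    = 5200.58 degrees
    mod 360 = 160.58 degrees

160.58 degrees


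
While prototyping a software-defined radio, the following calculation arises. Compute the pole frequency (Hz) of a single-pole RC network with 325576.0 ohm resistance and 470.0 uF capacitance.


Cutoff frequency of a first-order RC filter:
fc = 1 / (2 * pi * R * C)
C = 470.0 uF = 0.00047 F
fc = 1 / (2 * pi * 325576.0 * 0.00047)
   = 1 / 961.45753959804
   = 0.00104 Hz

0.00104 Hz


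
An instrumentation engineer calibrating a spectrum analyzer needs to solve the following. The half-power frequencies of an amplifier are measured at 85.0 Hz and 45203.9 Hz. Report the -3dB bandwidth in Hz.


Bandwidth is the difference of -3dB frequencies:
BW = f_high - f_low
   = 45203.9 - 85.0
   = 45118.9 Hz

45118.9 Hz


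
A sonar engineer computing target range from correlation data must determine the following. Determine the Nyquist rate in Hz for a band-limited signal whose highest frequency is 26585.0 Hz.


The Nyquist rate is twice the maximum frequency component.
fs_min = 2 * fmax
      = 2 * 26585.0
      = 53170.0 Hz

53170.0


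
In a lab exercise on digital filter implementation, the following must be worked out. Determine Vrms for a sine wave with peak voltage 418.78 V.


RMS voltage for a sinusoidal waveform:
V_rms = V_peak / sqrt(2)
      = 418.78 / 1.414214
      = 296.122 V

296.122 V


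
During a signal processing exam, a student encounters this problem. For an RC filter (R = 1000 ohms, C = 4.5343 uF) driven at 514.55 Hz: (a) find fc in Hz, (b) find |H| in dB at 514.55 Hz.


Step 1 — cutoff frequency:
fc = 1 / (2*pi*R*C)
C = 4.5343 uF = 4.5343e-06 F
fc = 1 / (2*pi*1000*4.5343e-06)
   = 35.1002 Hz

Step 2 — magnitude at f = 514.55 Hz:
|H(f)| = 1 / sqrt(1 + (f/fc)^2)
f/fc = 514.55 / 35.1002 = 14.659461
|H| = 1 / sqrt(1 + 214.899797) = 0.0680572
|H|_dB = 20*log10(0.0680572) = -23.34 dB

fc = 35.1002 Hz; |H(514.55 Hz)| = -23.34 dB


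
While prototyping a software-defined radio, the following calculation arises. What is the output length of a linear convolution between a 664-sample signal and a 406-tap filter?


Linear convolution output length:
L = N + M - 1
  = 664 + 406 - 1
  = 1069 samples

1069


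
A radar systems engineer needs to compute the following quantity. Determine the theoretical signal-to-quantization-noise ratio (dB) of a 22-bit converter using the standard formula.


Theoretical SNR for a full-scale sinusoid:
SNR = 6.02 * N + 1.76
    = 6.02 * 22 + 1.76
    = 132.44 + 1.76
    = 134.2 dB

134.2 dB


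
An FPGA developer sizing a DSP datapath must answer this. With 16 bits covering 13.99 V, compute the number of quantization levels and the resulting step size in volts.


Step 1 — number of quantization levels:
L = 2^N = 2^16 = 65536

Step 2 — LSB step size:
delta = Vfs / L
      = 13.99 / 65536
      = 0.00021347 V

Levels = 65536; step size = 0.00021347 V


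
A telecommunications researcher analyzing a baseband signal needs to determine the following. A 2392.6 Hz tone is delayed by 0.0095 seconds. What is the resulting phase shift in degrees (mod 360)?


Phase shift from frequency and time delay:
phi = 360 * f * t_delay
    = 360 * 2392.6 * 0.0095
    = 8182.69 degrees
    mod 360 = 262.69 degrees

262.69 degrees


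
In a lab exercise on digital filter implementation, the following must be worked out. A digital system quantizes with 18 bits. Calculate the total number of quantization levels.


Number of quantization levels = 2^N
= 2^18
= 262144

262144


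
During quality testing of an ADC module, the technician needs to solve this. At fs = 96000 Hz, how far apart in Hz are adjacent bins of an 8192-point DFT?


DFT frequency resolution:
df = fs / N
   = 96000 / 8192
   = 11.7188 Hz

11.7188 Hz


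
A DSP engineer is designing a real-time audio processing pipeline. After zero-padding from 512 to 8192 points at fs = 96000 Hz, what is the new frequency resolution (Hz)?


Frequency resolution after zero-padding:
N_padded = 512 * 16 = 8192
df = fs / N_padded
   = 96000 / 8192
   = 11.7188 Hz

11.7188 Hz


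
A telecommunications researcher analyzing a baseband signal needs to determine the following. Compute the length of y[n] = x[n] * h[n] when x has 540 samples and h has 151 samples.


Linear convolution output length:
L = N + M - 1
  = 540 + 151 - 1
  = 690 samples

690


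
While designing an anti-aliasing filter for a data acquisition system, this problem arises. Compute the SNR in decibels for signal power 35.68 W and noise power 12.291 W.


SNR in decibels:
SNR = 10 * log10(Ps / Pn)
    = 10 * log10(35.68 / 12.291)
    = 10 * log10(2.9029)
    = 10 * 0.4628
    = 4.63 dB

4.63 dB


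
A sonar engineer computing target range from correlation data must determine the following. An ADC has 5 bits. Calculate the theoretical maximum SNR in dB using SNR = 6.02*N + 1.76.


Theoretical SNR for a full-scale sinusoid:
SNR = 6.02 * N + 1.76
    = 6.02 * 5 + 1.76
    = 30.1 + 1.76
    = 31.86 dB

31.86 dB


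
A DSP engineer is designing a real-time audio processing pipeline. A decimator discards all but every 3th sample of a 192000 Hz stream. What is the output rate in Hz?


Decimation reduces the sample rate:
fs_out = fs_in / M
       = 192000 / 3
       = 64000.0 Hz

64000.0 Hz


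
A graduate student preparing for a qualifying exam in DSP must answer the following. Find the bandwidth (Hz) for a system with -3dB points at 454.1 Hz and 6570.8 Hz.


Bandwidth is the difference of -3dB frequencies:
BW = f_high - f_low
   = 6570.8 - 454.1
   = 6116.7 Hz

6116.7 Hz


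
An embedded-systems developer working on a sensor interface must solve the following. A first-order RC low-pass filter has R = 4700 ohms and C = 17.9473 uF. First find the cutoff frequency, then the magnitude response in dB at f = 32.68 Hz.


Step 1 — cutoff frequency:
fc = 1 / (2*pi*R*C)
C = 17.9473 uF = 1.79473e-05 F
fc = 1 / (2*pi*4700*1.79473e-05)
   = 1.88679 Hz

Step 2 — magnitude at f = 32.68 Hz:
|H(f)| = 1 / sqrt(1 + (f/fc)^2)
f/fc = 32.68 / 1.88679 = 17.320423
|H| = 1 / sqrt(1 + 299.997053) = 0.0576393
|H|_dB = 20*log10(0.0576393) = -24.79 dB

fc = 1.88679 Hz; |H(32.68 Hz)| = -24.79 dB
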